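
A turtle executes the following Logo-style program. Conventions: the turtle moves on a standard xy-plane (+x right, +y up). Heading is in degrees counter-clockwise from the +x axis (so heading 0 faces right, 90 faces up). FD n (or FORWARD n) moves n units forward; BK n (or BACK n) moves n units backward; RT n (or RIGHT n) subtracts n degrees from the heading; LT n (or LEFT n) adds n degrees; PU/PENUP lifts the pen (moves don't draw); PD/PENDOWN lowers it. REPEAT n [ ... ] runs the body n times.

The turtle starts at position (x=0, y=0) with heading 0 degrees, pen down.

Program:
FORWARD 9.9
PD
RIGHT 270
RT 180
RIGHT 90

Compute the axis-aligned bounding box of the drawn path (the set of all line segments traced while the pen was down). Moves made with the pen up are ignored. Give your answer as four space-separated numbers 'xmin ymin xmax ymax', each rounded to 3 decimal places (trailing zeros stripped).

Executing turtle program step by step:
Start: pos=(0,0), heading=0, pen down
FD 9.9: (0,0) -> (9.9,0) [heading=0, draw]
PD: pen down
RT 270: heading 0 -> 90
RT 180: heading 90 -> 270
RT 90: heading 270 -> 180
Final: pos=(9.9,0), heading=180, 1 segment(s) drawn

Segment endpoints: x in {0, 9.9}, y in {0}
xmin=0, ymin=0, xmax=9.9, ymax=0

Answer: 0 0 9.9 0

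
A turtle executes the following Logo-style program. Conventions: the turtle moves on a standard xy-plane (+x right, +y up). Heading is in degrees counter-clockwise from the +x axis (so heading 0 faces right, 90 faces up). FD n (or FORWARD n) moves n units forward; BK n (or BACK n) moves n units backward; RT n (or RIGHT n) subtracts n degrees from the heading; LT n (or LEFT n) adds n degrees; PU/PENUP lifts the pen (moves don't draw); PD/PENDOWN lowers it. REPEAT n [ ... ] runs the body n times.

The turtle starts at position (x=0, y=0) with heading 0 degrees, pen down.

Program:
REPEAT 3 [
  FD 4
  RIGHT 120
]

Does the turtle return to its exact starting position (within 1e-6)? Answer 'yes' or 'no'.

Executing turtle program step by step:
Start: pos=(0,0), heading=0, pen down
REPEAT 3 [
  -- iteration 1/3 --
  FD 4: (0,0) -> (4,0) [heading=0, draw]
  RT 120: heading 0 -> 240
  -- iteration 2/3 --
  FD 4: (4,0) -> (2,-3.464) [heading=240, draw]
  RT 120: heading 240 -> 120
  -- iteration 3/3 --
  FD 4: (2,-3.464) -> (0,0) [heading=120, draw]
  RT 120: heading 120 -> 0
]
Final: pos=(0,0), heading=0, 3 segment(s) drawn

Start position: (0, 0)
Final position: (0, 0)
Distance = 0; < 1e-6 -> CLOSED

Answer: yes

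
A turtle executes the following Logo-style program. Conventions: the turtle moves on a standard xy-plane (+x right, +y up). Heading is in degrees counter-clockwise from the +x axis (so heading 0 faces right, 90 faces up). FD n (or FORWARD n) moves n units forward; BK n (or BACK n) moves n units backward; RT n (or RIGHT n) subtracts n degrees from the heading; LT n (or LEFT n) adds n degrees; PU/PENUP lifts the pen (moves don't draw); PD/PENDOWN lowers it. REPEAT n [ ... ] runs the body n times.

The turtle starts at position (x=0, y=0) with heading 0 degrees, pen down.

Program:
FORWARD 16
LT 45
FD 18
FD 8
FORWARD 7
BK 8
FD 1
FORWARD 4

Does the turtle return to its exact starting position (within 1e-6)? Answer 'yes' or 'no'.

Answer: no

Derivation:
Executing turtle program step by step:
Start: pos=(0,0), heading=0, pen down
FD 16: (0,0) -> (16,0) [heading=0, draw]
LT 45: heading 0 -> 45
FD 18: (16,0) -> (28.728,12.728) [heading=45, draw]
FD 8: (28.728,12.728) -> (34.385,18.385) [heading=45, draw]
FD 7: (34.385,18.385) -> (39.335,23.335) [heading=45, draw]
BK 8: (39.335,23.335) -> (33.678,17.678) [heading=45, draw]
FD 1: (33.678,17.678) -> (34.385,18.385) [heading=45, draw]
FD 4: (34.385,18.385) -> (37.213,21.213) [heading=45, draw]
Final: pos=(37.213,21.213), heading=45, 7 segment(s) drawn

Start position: (0, 0)
Final position: (37.213, 21.213)
Distance = 42.835; >= 1e-6 -> NOT closed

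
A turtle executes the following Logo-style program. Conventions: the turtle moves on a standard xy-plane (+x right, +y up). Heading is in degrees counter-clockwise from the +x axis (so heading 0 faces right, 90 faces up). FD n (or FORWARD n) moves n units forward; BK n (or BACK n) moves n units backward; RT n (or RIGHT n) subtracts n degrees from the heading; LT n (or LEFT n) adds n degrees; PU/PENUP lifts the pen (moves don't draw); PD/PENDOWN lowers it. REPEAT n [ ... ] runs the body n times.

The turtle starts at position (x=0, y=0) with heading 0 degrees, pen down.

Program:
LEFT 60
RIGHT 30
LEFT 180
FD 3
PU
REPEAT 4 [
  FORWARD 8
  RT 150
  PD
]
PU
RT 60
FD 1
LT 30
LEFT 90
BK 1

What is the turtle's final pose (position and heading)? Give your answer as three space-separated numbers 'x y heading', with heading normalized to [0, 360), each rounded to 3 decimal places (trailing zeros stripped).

Answer: -10.392 -1.144 30

Derivation:
Executing turtle program step by step:
Start: pos=(0,0), heading=0, pen down
LT 60: heading 0 -> 60
RT 30: heading 60 -> 30
LT 180: heading 30 -> 210
FD 3: (0,0) -> (-2.598,-1.5) [heading=210, draw]
PU: pen up
REPEAT 4 [
  -- iteration 1/4 --
  FD 8: (-2.598,-1.5) -> (-9.526,-5.5) [heading=210, move]
  RT 150: heading 210 -> 60
  PD: pen down
  -- iteration 2/4 --
  FD 8: (-9.526,-5.5) -> (-5.526,1.428) [heading=60, draw]
  RT 150: heading 60 -> 270
  PD: pen down
  -- iteration 3/4 --
  FD 8: (-5.526,1.428) -> (-5.526,-6.572) [heading=270, draw]
  RT 150: heading 270 -> 120
  PD: pen down
  -- iteration 4/4 --
  FD 8: (-5.526,-6.572) -> (-9.526,0.356) [heading=120, draw]
  RT 150: heading 120 -> 330
  PD: pen down
]
PU: pen up
RT 60: heading 330 -> 270
FD 1: (-9.526,0.356) -> (-9.526,-0.644) [heading=270, move]
LT 30: heading 270 -> 300
LT 90: heading 300 -> 30
BK 1: (-9.526,-0.644) -> (-10.392,-1.144) [heading=30, move]
Final: pos=(-10.392,-1.144), heading=30, 4 segment(s) drawn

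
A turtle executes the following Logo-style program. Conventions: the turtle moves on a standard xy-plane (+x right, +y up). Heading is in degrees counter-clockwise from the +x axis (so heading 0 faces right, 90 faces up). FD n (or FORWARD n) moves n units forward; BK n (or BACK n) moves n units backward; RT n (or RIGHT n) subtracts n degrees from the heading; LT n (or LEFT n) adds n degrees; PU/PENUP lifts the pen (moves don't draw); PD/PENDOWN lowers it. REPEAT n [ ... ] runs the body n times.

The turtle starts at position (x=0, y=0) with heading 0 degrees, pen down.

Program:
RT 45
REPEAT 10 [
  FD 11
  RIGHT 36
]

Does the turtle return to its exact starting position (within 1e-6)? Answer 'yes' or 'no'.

Answer: yes

Derivation:
Executing turtle program step by step:
Start: pos=(0,0), heading=0, pen down
RT 45: heading 0 -> 315
REPEAT 10 [
  -- iteration 1/10 --
  FD 11: (0,0) -> (7.778,-7.778) [heading=315, draw]
  RT 36: heading 315 -> 279
  -- iteration 2/10 --
  FD 11: (7.778,-7.778) -> (9.499,-18.643) [heading=279, draw]
  RT 36: heading 279 -> 243
  -- iteration 3/10 --
  FD 11: (9.499,-18.643) -> (4.505,-28.444) [heading=243, draw]
  RT 36: heading 243 -> 207
  -- iteration 4/10 --
  FD 11: (4.505,-28.444) -> (-5.296,-33.438) [heading=207, draw]
  RT 36: heading 207 -> 171
  -- iteration 5/10 --
  FD 11: (-5.296,-33.438) -> (-16.161,-31.717) [heading=171, draw]
  RT 36: heading 171 -> 135
  -- iteration 6/10 --
  FD 11: (-16.161,-31.717) -> (-23.939,-23.939) [heading=135, draw]
  RT 36: heading 135 -> 99
  -- iteration 7/10 --
  FD 11: (-23.939,-23.939) -> (-25.66,-13.074) [heading=99, draw]
  RT 36: heading 99 -> 63
  -- iteration 8/10 --
  FD 11: (-25.66,-13.074) -> (-20.666,-3.273) [heading=63, draw]
  RT 36: heading 63 -> 27
  -- iteration 9/10 --
  FD 11: (-20.666,-3.273) -> (-10.865,1.721) [heading=27, draw]
  RT 36: heading 27 -> 351
  -- iteration 10/10 --
  FD 11: (-10.865,1.721) -> (0,0) [heading=351, draw]
  RT 36: heading 351 -> 315
]
Final: pos=(0,0), heading=315, 10 segment(s) drawn

Start position: (0, 0)
Final position: (0, 0)
Distance = 0; < 1e-6 -> CLOSED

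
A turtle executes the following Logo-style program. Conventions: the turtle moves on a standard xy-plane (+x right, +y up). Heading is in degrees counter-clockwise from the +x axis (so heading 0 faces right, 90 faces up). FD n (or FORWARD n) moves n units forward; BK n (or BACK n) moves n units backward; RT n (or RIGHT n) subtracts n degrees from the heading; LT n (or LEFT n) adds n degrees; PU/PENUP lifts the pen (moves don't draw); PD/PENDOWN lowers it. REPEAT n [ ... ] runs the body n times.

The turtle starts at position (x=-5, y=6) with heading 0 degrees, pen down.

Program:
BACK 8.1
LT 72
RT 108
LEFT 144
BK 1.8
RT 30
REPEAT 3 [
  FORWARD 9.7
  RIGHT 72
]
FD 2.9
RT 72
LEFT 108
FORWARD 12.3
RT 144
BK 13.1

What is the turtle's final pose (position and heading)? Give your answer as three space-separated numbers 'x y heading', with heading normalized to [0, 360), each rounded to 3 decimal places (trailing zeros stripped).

Executing turtle program step by step:
Start: pos=(-5,6), heading=0, pen down
BK 8.1: (-5,6) -> (-13.1,6) [heading=0, draw]
LT 72: heading 0 -> 72
RT 108: heading 72 -> 324
LT 144: heading 324 -> 108
BK 1.8: (-13.1,6) -> (-12.544,4.288) [heading=108, draw]
RT 30: heading 108 -> 78
REPEAT 3 [
  -- iteration 1/3 --
  FD 9.7: (-12.544,4.288) -> (-10.527,13.776) [heading=78, draw]
  RT 72: heading 78 -> 6
  -- iteration 2/3 --
  FD 9.7: (-10.527,13.776) -> (-0.88,14.79) [heading=6, draw]
  RT 72: heading 6 -> 294
  -- iteration 3/3 --
  FD 9.7: (-0.88,14.79) -> (3.065,5.929) [heading=294, draw]
  RT 72: heading 294 -> 222
]
FD 2.9: (3.065,5.929) -> (0.91,3.988) [heading=222, draw]
RT 72: heading 222 -> 150
LT 108: heading 150 -> 258
FD 12.3: (0.91,3.988) -> (-1.647,-8.043) [heading=258, draw]
RT 144: heading 258 -> 114
BK 13.1: (-1.647,-8.043) -> (3.681,-20.01) [heading=114, draw]
Final: pos=(3.681,-20.01), heading=114, 8 segment(s) drawn

Answer: 3.681 -20.01 114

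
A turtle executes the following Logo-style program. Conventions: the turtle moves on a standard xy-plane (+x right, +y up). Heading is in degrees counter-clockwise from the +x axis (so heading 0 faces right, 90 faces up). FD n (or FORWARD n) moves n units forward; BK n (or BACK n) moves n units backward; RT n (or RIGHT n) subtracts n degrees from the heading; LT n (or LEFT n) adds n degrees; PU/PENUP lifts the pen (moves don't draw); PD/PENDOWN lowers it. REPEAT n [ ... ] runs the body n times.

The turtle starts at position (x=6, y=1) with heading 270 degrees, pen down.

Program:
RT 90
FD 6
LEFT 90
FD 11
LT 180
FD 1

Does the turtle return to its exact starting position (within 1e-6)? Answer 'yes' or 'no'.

Answer: no

Derivation:
Executing turtle program step by step:
Start: pos=(6,1), heading=270, pen down
RT 90: heading 270 -> 180
FD 6: (6,1) -> (0,1) [heading=180, draw]
LT 90: heading 180 -> 270
FD 11: (0,1) -> (0,-10) [heading=270, draw]
LT 180: heading 270 -> 90
FD 1: (0,-10) -> (0,-9) [heading=90, draw]
Final: pos=(0,-9), heading=90, 3 segment(s) drawn

Start position: (6, 1)
Final position: (0, -9)
Distance = 11.662; >= 1e-6 -> NOT closed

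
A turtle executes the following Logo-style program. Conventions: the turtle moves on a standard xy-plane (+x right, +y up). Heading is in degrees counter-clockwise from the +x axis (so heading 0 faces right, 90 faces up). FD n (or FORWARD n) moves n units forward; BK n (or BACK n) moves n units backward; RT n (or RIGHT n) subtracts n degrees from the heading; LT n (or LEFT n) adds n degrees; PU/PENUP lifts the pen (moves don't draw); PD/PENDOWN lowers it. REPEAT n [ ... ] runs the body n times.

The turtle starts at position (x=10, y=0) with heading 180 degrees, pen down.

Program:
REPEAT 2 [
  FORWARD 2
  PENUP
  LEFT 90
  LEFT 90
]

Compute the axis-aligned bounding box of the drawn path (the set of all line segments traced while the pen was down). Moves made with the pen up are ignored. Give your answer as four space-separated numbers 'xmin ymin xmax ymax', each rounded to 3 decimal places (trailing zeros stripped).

Answer: 8 0 10 0

Derivation:
Executing turtle program step by step:
Start: pos=(10,0), heading=180, pen down
REPEAT 2 [
  -- iteration 1/2 --
  FD 2: (10,0) -> (8,0) [heading=180, draw]
  PU: pen up
  LT 90: heading 180 -> 270
  LT 90: heading 270 -> 0
  -- iteration 2/2 --
  FD 2: (8,0) -> (10,0) [heading=0, move]
  PU: pen up
  LT 90: heading 0 -> 90
  LT 90: heading 90 -> 180
]
Final: pos=(10,0), heading=180, 1 segment(s) drawn

Segment endpoints: x in {8, 10}, y in {0, 0}
xmin=8, ymin=0, xmax=10, ymax=0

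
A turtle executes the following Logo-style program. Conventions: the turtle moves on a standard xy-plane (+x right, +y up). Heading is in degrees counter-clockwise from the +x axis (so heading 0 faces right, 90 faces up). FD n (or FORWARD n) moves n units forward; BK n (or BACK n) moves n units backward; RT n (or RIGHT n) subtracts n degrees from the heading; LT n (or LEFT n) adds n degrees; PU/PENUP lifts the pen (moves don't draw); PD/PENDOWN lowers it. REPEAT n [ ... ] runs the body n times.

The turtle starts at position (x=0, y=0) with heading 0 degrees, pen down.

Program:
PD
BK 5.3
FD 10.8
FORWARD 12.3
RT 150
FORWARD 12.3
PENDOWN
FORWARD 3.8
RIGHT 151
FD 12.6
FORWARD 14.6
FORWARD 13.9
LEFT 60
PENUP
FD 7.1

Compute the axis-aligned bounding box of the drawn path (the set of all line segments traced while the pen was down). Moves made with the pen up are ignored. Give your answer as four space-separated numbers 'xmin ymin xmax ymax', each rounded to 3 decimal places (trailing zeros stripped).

Answer: -5.3 -8.05 25.025 27.18

Derivation:
Executing turtle program step by step:
Start: pos=(0,0), heading=0, pen down
PD: pen down
BK 5.3: (0,0) -> (-5.3,0) [heading=0, draw]
FD 10.8: (-5.3,0) -> (5.5,0) [heading=0, draw]
FD 12.3: (5.5,0) -> (17.8,0) [heading=0, draw]
RT 150: heading 0 -> 210
FD 12.3: (17.8,0) -> (7.148,-6.15) [heading=210, draw]
PD: pen down
FD 3.8: (7.148,-6.15) -> (3.857,-8.05) [heading=210, draw]
RT 151: heading 210 -> 59
FD 12.6: (3.857,-8.05) -> (10.346,2.75) [heading=59, draw]
FD 14.6: (10.346,2.75) -> (17.866,15.265) [heading=59, draw]
FD 13.9: (17.866,15.265) -> (25.025,27.18) [heading=59, draw]
LT 60: heading 59 -> 119
PU: pen up
FD 7.1: (25.025,27.18) -> (21.583,33.389) [heading=119, move]
Final: pos=(21.583,33.389), heading=119, 8 segment(s) drawn

Segment endpoints: x in {-5.3, 0, 3.857, 5.5, 7.148, 10.346, 17.8, 17.866, 25.025}, y in {-8.05, -6.15, 0, 2.75, 15.265, 27.18}
xmin=-5.3, ymin=-8.05, xmax=25.025, ymax=27.18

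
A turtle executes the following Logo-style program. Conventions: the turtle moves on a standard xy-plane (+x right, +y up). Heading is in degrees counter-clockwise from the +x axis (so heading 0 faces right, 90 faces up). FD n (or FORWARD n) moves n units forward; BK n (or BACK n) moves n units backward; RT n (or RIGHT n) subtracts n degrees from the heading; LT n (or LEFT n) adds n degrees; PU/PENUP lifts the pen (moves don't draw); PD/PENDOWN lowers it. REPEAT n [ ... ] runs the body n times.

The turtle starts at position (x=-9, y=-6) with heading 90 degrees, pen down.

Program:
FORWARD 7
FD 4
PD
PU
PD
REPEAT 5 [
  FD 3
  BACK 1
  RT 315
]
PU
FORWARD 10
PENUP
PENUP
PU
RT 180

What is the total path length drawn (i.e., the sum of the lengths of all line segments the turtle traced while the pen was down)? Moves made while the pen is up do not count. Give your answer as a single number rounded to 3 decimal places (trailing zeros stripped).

Answer: 31

Derivation:
Executing turtle program step by step:
Start: pos=(-9,-6), heading=90, pen down
FD 7: (-9,-6) -> (-9,1) [heading=90, draw]
FD 4: (-9,1) -> (-9,5) [heading=90, draw]
PD: pen down
PU: pen up
PD: pen down
REPEAT 5 [
  -- iteration 1/5 --
  FD 3: (-9,5) -> (-9,8) [heading=90, draw]
  BK 1: (-9,8) -> (-9,7) [heading=90, draw]
  RT 315: heading 90 -> 135
  -- iteration 2/5 --
  FD 3: (-9,7) -> (-11.121,9.121) [heading=135, draw]
  BK 1: (-11.121,9.121) -> (-10.414,8.414) [heading=135, draw]
  RT 315: heading 135 -> 180
  -- iteration 3/5 --
  FD 3: (-10.414,8.414) -> (-13.414,8.414) [heading=180, draw]
  BK 1: (-13.414,8.414) -> (-12.414,8.414) [heading=180, draw]
  RT 315: heading 180 -> 225
  -- iteration 4/5 --
  FD 3: (-12.414,8.414) -> (-14.536,6.293) [heading=225, draw]
  BK 1: (-14.536,6.293) -> (-13.828,7) [heading=225, draw]
  RT 315: heading 225 -> 270
  -- iteration 5/5 --
  FD 3: (-13.828,7) -> (-13.828,4) [heading=270, draw]
  BK 1: (-13.828,4) -> (-13.828,5) [heading=270, draw]
  RT 315: heading 270 -> 315
]
PU: pen up
FD 10: (-13.828,5) -> (-6.757,-2.071) [heading=315, move]
PU: pen up
PU: pen up
PU: pen up
RT 180: heading 315 -> 135
Final: pos=(-6.757,-2.071), heading=135, 12 segment(s) drawn

Segment lengths:
  seg 1: (-9,-6) -> (-9,1), length = 7
  seg 2: (-9,1) -> (-9,5), length = 4
  seg 3: (-9,5) -> (-9,8), length = 3
  seg 4: (-9,8) -> (-9,7), length = 1
  seg 5: (-9,7) -> (-11.121,9.121), length = 3
  seg 6: (-11.121,9.121) -> (-10.414,8.414), length = 1
  seg 7: (-10.414,8.414) -> (-13.414,8.414), length = 3
  seg 8: (-13.414,8.414) -> (-12.414,8.414), length = 1
  seg 9: (-12.414,8.414) -> (-14.536,6.293), length = 3
  seg 10: (-14.536,6.293) -> (-13.828,7), length = 1
  seg 11: (-13.828,7) -> (-13.828,4), length = 3
  seg 12: (-13.828,4) -> (-13.828,5), length = 1
Total = 31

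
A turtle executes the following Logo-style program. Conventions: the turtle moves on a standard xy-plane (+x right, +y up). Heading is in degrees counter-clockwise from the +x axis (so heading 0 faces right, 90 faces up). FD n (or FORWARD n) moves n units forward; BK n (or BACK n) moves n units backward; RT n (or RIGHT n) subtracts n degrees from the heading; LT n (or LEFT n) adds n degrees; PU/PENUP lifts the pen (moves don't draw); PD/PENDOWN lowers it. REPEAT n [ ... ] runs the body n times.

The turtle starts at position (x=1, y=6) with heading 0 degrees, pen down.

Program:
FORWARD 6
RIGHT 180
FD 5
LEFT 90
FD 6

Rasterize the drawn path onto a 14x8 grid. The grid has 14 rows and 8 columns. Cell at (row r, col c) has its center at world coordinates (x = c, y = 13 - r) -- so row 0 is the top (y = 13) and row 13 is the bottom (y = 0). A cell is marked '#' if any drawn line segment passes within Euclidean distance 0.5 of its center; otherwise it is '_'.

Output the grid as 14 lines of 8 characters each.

Segment 0: (1,6) -> (7,6)
Segment 1: (7,6) -> (2,6)
Segment 2: (2,6) -> (2,-0)

Answer: ________
________
________
________
________
________
________
_#######
__#_____
__#_____
__#_____
__#_____
__#_____
__#_____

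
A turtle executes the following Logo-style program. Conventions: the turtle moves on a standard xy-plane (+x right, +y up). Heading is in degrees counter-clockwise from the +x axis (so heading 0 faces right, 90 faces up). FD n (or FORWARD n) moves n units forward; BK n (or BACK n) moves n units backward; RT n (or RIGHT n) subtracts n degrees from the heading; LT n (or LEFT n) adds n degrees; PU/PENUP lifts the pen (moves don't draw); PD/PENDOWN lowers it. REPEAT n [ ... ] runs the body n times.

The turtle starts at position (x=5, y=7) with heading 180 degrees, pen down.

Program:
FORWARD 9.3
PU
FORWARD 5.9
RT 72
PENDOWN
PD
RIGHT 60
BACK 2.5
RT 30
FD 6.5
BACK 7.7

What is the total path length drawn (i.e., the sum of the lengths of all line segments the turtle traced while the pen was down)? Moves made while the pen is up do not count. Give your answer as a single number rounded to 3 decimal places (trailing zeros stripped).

Executing turtle program step by step:
Start: pos=(5,7), heading=180, pen down
FD 9.3: (5,7) -> (-4.3,7) [heading=180, draw]
PU: pen up
FD 5.9: (-4.3,7) -> (-10.2,7) [heading=180, move]
RT 72: heading 180 -> 108
PD: pen down
PD: pen down
RT 60: heading 108 -> 48
BK 2.5: (-10.2,7) -> (-11.873,5.142) [heading=48, draw]
RT 30: heading 48 -> 18
FD 6.5: (-11.873,5.142) -> (-5.691,7.151) [heading=18, draw]
BK 7.7: (-5.691,7.151) -> (-13.014,4.771) [heading=18, draw]
Final: pos=(-13.014,4.771), heading=18, 4 segment(s) drawn

Segment lengths:
  seg 1: (5,7) -> (-4.3,7), length = 9.3
  seg 2: (-10.2,7) -> (-11.873,5.142), length = 2.5
  seg 3: (-11.873,5.142) -> (-5.691,7.151), length = 6.5
  seg 4: (-5.691,7.151) -> (-13.014,4.771), length = 7.7
Total = 26

Answer: 26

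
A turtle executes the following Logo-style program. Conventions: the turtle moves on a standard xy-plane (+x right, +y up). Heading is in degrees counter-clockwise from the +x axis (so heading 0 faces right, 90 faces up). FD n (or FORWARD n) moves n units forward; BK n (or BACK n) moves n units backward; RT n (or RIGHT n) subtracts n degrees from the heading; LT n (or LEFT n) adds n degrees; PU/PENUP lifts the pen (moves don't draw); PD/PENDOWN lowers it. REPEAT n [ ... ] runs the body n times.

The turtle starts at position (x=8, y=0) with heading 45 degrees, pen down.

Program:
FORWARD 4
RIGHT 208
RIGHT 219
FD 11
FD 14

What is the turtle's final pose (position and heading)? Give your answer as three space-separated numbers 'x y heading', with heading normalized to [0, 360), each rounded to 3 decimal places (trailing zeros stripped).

Answer: 34.008 -6.537 338

Derivation:
Executing turtle program step by step:
Start: pos=(8,0), heading=45, pen down
FD 4: (8,0) -> (10.828,2.828) [heading=45, draw]
RT 208: heading 45 -> 197
RT 219: heading 197 -> 338
FD 11: (10.828,2.828) -> (21.027,-1.292) [heading=338, draw]
FD 14: (21.027,-1.292) -> (34.008,-6.537) [heading=338, draw]
Final: pos=(34.008,-6.537), heading=338, 3 segment(s) drawn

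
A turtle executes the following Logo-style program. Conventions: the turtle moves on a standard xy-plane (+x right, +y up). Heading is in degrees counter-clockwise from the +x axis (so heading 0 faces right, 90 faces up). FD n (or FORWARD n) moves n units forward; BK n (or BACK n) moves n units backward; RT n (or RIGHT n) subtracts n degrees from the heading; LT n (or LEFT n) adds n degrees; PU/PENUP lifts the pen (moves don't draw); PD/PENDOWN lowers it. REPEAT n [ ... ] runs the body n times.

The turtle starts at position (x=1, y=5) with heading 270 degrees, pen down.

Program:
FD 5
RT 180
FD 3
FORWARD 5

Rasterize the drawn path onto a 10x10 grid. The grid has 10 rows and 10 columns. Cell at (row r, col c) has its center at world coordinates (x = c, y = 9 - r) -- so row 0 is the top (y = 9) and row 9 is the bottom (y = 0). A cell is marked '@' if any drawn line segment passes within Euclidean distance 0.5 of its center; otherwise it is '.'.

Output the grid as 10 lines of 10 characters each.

Answer: ..........
.@........
.@........
.@........
.@........
.@........
.@........
.@........
.@........
.@........

Derivation:
Segment 0: (1,5) -> (1,0)
Segment 1: (1,0) -> (1,3)
Segment 2: (1,3) -> (1,8)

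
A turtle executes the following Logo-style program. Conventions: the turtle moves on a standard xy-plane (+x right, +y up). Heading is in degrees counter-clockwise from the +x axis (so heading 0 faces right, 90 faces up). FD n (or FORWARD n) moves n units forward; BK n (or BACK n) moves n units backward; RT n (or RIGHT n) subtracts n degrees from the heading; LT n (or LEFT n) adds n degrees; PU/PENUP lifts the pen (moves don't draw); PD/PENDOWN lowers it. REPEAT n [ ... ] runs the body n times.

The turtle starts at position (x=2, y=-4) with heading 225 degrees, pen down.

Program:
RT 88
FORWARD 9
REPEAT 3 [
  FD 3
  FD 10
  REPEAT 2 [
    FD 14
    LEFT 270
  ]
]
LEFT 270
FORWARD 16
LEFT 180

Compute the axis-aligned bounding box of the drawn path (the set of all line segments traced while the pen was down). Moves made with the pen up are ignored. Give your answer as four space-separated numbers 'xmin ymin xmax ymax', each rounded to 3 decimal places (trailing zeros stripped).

Answer: -25.693 -4 4.966 30.791

Derivation:
Executing turtle program step by step:
Start: pos=(2,-4), heading=225, pen down
RT 88: heading 225 -> 137
FD 9: (2,-4) -> (-4.582,2.138) [heading=137, draw]
REPEAT 3 [
  -- iteration 1/3 --
  FD 3: (-4.582,2.138) -> (-6.776,4.184) [heading=137, draw]
  FD 10: (-6.776,4.184) -> (-14.09,11.004) [heading=137, draw]
  REPEAT 2 [
    -- iteration 1/2 --
    FD 14: (-14.09,11.004) -> (-24.329,20.552) [heading=137, draw]
    LT 270: heading 137 -> 47
    -- iteration 2/2 --
    FD 14: (-24.329,20.552) -> (-14.781,30.791) [heading=47, draw]
    LT 270: heading 47 -> 317
  ]
  -- iteration 2/3 --
  FD 3: (-14.781,30.791) -> (-12.587,28.745) [heading=317, draw]
  FD 10: (-12.587,28.745) -> (-5.273,21.925) [heading=317, draw]
  REPEAT 2 [
    -- iteration 1/2 --
    FD 14: (-5.273,21.925) -> (4.966,12.377) [heading=317, draw]
    LT 270: heading 317 -> 227
    -- iteration 2/2 --
    FD 14: (4.966,12.377) -> (-4.582,2.138) [heading=227, draw]
    LT 270: heading 227 -> 137
  ]
  -- iteration 3/3 --
  FD 3: (-4.582,2.138) -> (-6.776,4.184) [heading=137, draw]
  FD 10: (-6.776,4.184) -> (-14.09,11.004) [heading=137, draw]
  REPEAT 2 [
    -- iteration 1/2 --
    FD 14: (-14.09,11.004) -> (-24.329,20.552) [heading=137, draw]
    LT 270: heading 137 -> 47
    -- iteration 2/2 --
    FD 14: (-24.329,20.552) -> (-14.781,30.791) [heading=47, draw]
    LT 270: heading 47 -> 317
  ]
]
LT 270: heading 317 -> 227
FD 16: (-14.781,30.791) -> (-25.693,19.089) [heading=227, draw]
LT 180: heading 227 -> 47
Final: pos=(-25.693,19.089), heading=47, 14 segment(s) drawn

Segment endpoints: x in {-25.693, -24.329, -24.329, -14.781, -14.781, -14.09, -14.09, -12.587, -6.776, -6.776, -5.273, -4.582, -4.582, 2, 4.966}, y in {-4, 2.138, 2.138, 4.184, 4.184, 11.004, 11.004, 12.377, 19.089, 20.552, 20.552, 21.925, 28.745, 30.791, 30.791}
xmin=-25.693, ymin=-4, xmax=4.966, ymax=30.791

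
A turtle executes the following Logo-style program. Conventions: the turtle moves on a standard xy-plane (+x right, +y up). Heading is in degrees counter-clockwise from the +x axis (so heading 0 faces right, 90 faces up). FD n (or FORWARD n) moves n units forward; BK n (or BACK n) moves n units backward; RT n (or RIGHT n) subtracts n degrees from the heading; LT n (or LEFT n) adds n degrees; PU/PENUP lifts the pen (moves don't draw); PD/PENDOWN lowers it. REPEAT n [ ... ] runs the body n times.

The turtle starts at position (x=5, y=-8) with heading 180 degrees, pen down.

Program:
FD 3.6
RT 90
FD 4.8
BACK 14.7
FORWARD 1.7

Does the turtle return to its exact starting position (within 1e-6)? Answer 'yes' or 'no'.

Answer: no

Derivation:
Executing turtle program step by step:
Start: pos=(5,-8), heading=180, pen down
FD 3.6: (5,-8) -> (1.4,-8) [heading=180, draw]
RT 90: heading 180 -> 90
FD 4.8: (1.4,-8) -> (1.4,-3.2) [heading=90, draw]
BK 14.7: (1.4,-3.2) -> (1.4,-17.9) [heading=90, draw]
FD 1.7: (1.4,-17.9) -> (1.4,-16.2) [heading=90, draw]
Final: pos=(1.4,-16.2), heading=90, 4 segment(s) drawn

Start position: (5, -8)
Final position: (1.4, -16.2)
Distance = 8.955; >= 1e-6 -> NOT closed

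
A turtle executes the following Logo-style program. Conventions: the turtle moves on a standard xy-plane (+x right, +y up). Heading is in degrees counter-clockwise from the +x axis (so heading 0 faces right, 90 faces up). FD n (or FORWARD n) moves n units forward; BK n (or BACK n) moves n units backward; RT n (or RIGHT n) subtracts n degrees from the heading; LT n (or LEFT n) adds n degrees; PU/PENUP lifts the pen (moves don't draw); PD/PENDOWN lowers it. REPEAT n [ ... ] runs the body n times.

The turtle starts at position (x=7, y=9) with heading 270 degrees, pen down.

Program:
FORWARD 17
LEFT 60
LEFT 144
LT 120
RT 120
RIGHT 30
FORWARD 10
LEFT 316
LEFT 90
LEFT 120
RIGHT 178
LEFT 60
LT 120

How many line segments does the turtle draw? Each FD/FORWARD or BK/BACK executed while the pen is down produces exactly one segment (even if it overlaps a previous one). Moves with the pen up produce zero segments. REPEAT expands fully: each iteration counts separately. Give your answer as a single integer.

Executing turtle program step by step:
Start: pos=(7,9), heading=270, pen down
FD 17: (7,9) -> (7,-8) [heading=270, draw]
LT 60: heading 270 -> 330
LT 144: heading 330 -> 114
LT 120: heading 114 -> 234
RT 120: heading 234 -> 114
RT 30: heading 114 -> 84
FD 10: (7,-8) -> (8.045,1.945) [heading=84, draw]
LT 316: heading 84 -> 40
LT 90: heading 40 -> 130
LT 120: heading 130 -> 250
RT 178: heading 250 -> 72
LT 60: heading 72 -> 132
LT 120: heading 132 -> 252
Final: pos=(8.045,1.945), heading=252, 2 segment(s) drawn
Segments drawn: 2

Answer: 2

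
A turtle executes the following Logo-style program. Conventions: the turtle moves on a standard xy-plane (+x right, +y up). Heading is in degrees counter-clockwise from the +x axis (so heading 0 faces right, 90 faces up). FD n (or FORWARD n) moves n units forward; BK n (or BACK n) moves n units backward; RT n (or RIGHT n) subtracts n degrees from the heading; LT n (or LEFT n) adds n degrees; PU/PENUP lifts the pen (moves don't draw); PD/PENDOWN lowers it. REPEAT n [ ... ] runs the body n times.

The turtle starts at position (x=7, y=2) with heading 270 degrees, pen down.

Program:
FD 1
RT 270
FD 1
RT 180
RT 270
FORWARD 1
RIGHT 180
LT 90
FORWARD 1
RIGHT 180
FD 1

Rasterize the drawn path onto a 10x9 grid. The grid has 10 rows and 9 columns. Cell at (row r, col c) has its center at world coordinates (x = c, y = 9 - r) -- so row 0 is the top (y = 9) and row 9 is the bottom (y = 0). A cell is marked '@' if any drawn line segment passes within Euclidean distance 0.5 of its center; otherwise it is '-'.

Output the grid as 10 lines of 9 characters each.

Segment 0: (7,2) -> (7,1)
Segment 1: (7,1) -> (8,1)
Segment 2: (8,1) -> (8,0)
Segment 3: (8,0) -> (7,-0)
Segment 4: (7,-0) -> (8,0)

Answer: ---------
---------
---------
---------
---------
---------
---------
-------@-
-------@@
-------@@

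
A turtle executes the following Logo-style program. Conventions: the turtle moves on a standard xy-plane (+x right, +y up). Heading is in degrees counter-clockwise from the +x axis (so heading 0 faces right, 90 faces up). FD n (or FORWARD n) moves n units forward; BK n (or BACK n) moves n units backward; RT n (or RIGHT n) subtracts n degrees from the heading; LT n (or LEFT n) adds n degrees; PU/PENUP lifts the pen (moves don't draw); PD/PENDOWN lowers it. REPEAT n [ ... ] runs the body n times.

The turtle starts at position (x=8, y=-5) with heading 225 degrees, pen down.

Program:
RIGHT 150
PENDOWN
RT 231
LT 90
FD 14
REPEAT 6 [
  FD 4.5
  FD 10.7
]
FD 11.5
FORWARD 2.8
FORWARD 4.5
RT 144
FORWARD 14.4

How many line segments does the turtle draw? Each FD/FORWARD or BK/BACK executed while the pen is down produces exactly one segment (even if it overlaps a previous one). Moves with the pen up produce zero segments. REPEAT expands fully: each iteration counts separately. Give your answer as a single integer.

Answer: 17

Derivation:
Executing turtle program step by step:
Start: pos=(8,-5), heading=225, pen down
RT 150: heading 225 -> 75
PD: pen down
RT 231: heading 75 -> 204
LT 90: heading 204 -> 294
FD 14: (8,-5) -> (13.694,-17.79) [heading=294, draw]
REPEAT 6 [
  -- iteration 1/6 --
  FD 4.5: (13.694,-17.79) -> (15.525,-21.901) [heading=294, draw]
  FD 10.7: (15.525,-21.901) -> (19.877,-31.676) [heading=294, draw]
  -- iteration 2/6 --
  FD 4.5: (19.877,-31.676) -> (21.707,-35.786) [heading=294, draw]
  FD 10.7: (21.707,-35.786) -> (26.059,-45.561) [heading=294, draw]
  -- iteration 3/6 --
  FD 4.5: (26.059,-45.561) -> (27.889,-49.672) [heading=294, draw]
  FD 10.7: (27.889,-49.672) -> (32.242,-59.447) [heading=294, draw]
  -- iteration 4/6 --
  FD 4.5: (32.242,-59.447) -> (34.072,-63.558) [heading=294, draw]
  FD 10.7: (34.072,-63.558) -> (38.424,-73.333) [heading=294, draw]
  -- iteration 5/6 --
  FD 4.5: (38.424,-73.333) -> (40.254,-77.444) [heading=294, draw]
  FD 10.7: (40.254,-77.444) -> (44.606,-87.219) [heading=294, draw]
  -- iteration 6/6 --
  FD 4.5: (44.606,-87.219) -> (46.437,-91.33) [heading=294, draw]
  FD 10.7: (46.437,-91.33) -> (50.789,-101.105) [heading=294, draw]
]
FD 11.5: (50.789,-101.105) -> (55.466,-111.611) [heading=294, draw]
FD 2.8: (55.466,-111.611) -> (56.605,-114.169) [heading=294, draw]
FD 4.5: (56.605,-114.169) -> (58.435,-118.28) [heading=294, draw]
RT 144: heading 294 -> 150
FD 14.4: (58.435,-118.28) -> (45.965,-111.08) [heading=150, draw]
Final: pos=(45.965,-111.08), heading=150, 17 segment(s) drawn
Segments drawn: 17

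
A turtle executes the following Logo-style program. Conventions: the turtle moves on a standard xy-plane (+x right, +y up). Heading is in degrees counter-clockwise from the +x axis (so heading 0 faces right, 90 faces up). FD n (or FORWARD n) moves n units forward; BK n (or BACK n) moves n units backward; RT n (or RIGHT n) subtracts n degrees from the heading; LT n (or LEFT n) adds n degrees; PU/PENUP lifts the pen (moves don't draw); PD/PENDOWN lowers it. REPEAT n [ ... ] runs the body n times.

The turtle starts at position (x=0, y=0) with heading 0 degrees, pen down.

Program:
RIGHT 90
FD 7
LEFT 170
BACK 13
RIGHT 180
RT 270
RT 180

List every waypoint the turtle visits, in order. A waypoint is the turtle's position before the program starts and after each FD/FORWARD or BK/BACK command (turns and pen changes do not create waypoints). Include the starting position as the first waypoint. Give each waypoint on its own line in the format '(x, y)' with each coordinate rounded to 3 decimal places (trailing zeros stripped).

Executing turtle program step by step:
Start: pos=(0,0), heading=0, pen down
RT 90: heading 0 -> 270
FD 7: (0,0) -> (0,-7) [heading=270, draw]
LT 170: heading 270 -> 80
BK 13: (0,-7) -> (-2.257,-19.803) [heading=80, draw]
RT 180: heading 80 -> 260
RT 270: heading 260 -> 350
RT 180: heading 350 -> 170
Final: pos=(-2.257,-19.803), heading=170, 2 segment(s) drawn
Waypoints (3 total):
(0, 0)
(0, -7)
(-2.257, -19.803)

Answer: (0, 0)
(0, -7)
(-2.257, -19.803)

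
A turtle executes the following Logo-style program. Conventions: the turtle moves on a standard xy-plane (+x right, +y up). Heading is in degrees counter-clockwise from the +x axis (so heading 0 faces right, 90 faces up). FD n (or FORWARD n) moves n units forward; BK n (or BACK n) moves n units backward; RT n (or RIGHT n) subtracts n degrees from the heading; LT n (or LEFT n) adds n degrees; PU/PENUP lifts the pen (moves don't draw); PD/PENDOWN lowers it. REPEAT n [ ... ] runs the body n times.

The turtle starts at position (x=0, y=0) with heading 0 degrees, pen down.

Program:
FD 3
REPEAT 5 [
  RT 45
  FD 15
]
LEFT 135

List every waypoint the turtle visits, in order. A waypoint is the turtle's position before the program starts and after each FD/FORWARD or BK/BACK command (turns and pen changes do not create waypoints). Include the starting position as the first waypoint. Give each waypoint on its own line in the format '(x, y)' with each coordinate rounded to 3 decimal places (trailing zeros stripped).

Answer: (0, 0)
(3, 0)
(13.607, -10.607)
(13.607, -25.607)
(3, -36.213)
(-12, -36.213)
(-22.607, -25.607)

Derivation:
Executing turtle program step by step:
Start: pos=(0,0), heading=0, pen down
FD 3: (0,0) -> (3,0) [heading=0, draw]
REPEAT 5 [
  -- iteration 1/5 --
  RT 45: heading 0 -> 315
  FD 15: (3,0) -> (13.607,-10.607) [heading=315, draw]
  -- iteration 2/5 --
  RT 45: heading 315 -> 270
  FD 15: (13.607,-10.607) -> (13.607,-25.607) [heading=270, draw]
  -- iteration 3/5 --
  RT 45: heading 270 -> 225
  FD 15: (13.607,-25.607) -> (3,-36.213) [heading=225, draw]
  -- iteration 4/5 --
  RT 45: heading 225 -> 180
  FD 15: (3,-36.213) -> (-12,-36.213) [heading=180, draw]
  -- iteration 5/5 --
  RT 45: heading 180 -> 135
  FD 15: (-12,-36.213) -> (-22.607,-25.607) [heading=135, draw]
]
LT 135: heading 135 -> 270
Final: pos=(-22.607,-25.607), heading=270, 6 segment(s) drawn
Waypoints (7 total):
(0, 0)
(3, 0)
(13.607, -10.607)
(13.607, -25.607)
(3, -36.213)
(-12, -36.213)
(-22.607, -25.607)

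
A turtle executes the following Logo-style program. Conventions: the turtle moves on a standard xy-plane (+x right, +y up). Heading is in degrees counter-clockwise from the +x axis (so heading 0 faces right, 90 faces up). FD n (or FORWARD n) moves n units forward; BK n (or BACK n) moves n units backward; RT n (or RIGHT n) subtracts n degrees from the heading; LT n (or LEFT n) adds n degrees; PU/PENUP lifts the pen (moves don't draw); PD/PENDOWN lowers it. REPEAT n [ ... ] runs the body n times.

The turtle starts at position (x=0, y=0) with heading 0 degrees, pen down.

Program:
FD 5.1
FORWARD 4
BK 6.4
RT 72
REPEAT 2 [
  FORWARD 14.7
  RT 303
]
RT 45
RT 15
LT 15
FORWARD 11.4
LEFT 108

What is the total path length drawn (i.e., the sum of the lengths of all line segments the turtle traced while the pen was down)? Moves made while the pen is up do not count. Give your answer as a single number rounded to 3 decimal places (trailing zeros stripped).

Executing turtle program step by step:
Start: pos=(0,0), heading=0, pen down
FD 5.1: (0,0) -> (5.1,0) [heading=0, draw]
FD 4: (5.1,0) -> (9.1,0) [heading=0, draw]
BK 6.4: (9.1,0) -> (2.7,0) [heading=0, draw]
RT 72: heading 0 -> 288
REPEAT 2 [
  -- iteration 1/2 --
  FD 14.7: (2.7,0) -> (7.243,-13.981) [heading=288, draw]
  RT 303: heading 288 -> 345
  -- iteration 2/2 --
  FD 14.7: (7.243,-13.981) -> (21.442,-17.785) [heading=345, draw]
  RT 303: heading 345 -> 42
]
RT 45: heading 42 -> 357
RT 15: heading 357 -> 342
LT 15: heading 342 -> 357
FD 11.4: (21.442,-17.785) -> (32.826,-18.382) [heading=357, draw]
LT 108: heading 357 -> 105
Final: pos=(32.826,-18.382), heading=105, 6 segment(s) drawn

Segment lengths:
  seg 1: (0,0) -> (5.1,0), length = 5.1
  seg 2: (5.1,0) -> (9.1,0), length = 4
  seg 3: (9.1,0) -> (2.7,0), length = 6.4
  seg 4: (2.7,0) -> (7.243,-13.981), length = 14.7
  seg 5: (7.243,-13.981) -> (21.442,-17.785), length = 14.7
  seg 6: (21.442,-17.785) -> (32.826,-18.382), length = 11.4
Total = 56.3

Answer: 56.3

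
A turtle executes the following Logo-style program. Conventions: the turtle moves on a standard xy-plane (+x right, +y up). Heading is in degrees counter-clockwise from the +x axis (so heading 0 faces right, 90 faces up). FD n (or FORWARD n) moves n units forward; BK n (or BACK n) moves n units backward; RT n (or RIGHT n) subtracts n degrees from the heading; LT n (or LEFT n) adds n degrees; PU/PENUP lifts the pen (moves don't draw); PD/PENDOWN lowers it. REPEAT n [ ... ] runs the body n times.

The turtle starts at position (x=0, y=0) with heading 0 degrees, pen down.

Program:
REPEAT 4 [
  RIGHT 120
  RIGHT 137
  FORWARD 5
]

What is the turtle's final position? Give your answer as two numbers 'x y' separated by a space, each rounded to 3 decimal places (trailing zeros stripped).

Answer: 0.606 2.734

Derivation:
Executing turtle program step by step:
Start: pos=(0,0), heading=0, pen down
REPEAT 4 [
  -- iteration 1/4 --
  RT 120: heading 0 -> 240
  RT 137: heading 240 -> 103
  FD 5: (0,0) -> (-1.125,4.872) [heading=103, draw]
  -- iteration 2/4 --
  RT 120: heading 103 -> 343
  RT 137: heading 343 -> 206
  FD 5: (-1.125,4.872) -> (-5.619,2.68) [heading=206, draw]
  -- iteration 3/4 --
  RT 120: heading 206 -> 86
  RT 137: heading 86 -> 309
  FD 5: (-5.619,2.68) -> (-2.472,-1.206) [heading=309, draw]
  -- iteration 4/4 --
  RT 120: heading 309 -> 189
  RT 137: heading 189 -> 52
  FD 5: (-2.472,-1.206) -> (0.606,2.734) [heading=52, draw]
]
Final: pos=(0.606,2.734), heading=52, 4 segment(s) drawn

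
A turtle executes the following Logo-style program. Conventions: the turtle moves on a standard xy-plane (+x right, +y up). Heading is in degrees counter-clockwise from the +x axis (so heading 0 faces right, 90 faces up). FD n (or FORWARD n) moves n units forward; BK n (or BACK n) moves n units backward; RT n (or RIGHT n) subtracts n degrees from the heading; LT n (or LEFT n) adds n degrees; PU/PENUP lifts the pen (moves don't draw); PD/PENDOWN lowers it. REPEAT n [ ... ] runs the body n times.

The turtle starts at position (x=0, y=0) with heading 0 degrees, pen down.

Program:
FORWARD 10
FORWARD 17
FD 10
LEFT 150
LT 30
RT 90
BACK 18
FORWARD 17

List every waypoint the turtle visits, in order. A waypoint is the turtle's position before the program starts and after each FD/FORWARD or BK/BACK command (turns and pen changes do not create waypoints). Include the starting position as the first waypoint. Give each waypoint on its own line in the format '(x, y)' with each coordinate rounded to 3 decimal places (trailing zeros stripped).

Executing turtle program step by step:
Start: pos=(0,0), heading=0, pen down
FD 10: (0,0) -> (10,0) [heading=0, draw]
FD 17: (10,0) -> (27,0) [heading=0, draw]
FD 10: (27,0) -> (37,0) [heading=0, draw]
LT 150: heading 0 -> 150
LT 30: heading 150 -> 180
RT 90: heading 180 -> 90
BK 18: (37,0) -> (37,-18) [heading=90, draw]
FD 17: (37,-18) -> (37,-1) [heading=90, draw]
Final: pos=(37,-1), heading=90, 5 segment(s) drawn
Waypoints (6 total):
(0, 0)
(10, 0)
(27, 0)
(37, 0)
(37, -18)
(37, -1)

Answer: (0, 0)
(10, 0)
(27, 0)
(37, 0)
(37, -18)
(37, -1)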